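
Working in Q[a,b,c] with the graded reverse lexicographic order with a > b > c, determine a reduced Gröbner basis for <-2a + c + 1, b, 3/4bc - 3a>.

G = {a, b, c + 1}

f_1 = -2a + c + 1, LT = a.
f_2 = b, LT = b.
f_3 = 3/4bc - 3a, LT = bc.

S(f_1,f_2): leading monomials are coprime, so the S-polynomial reduces to 0 (Buchberger's first criterion).
S(f_1,f_3): leading monomials are coprime, so the S-polynomial reduces to 0 (Buchberger's first criterion).
S(f_2,f_3): lcm = bc. S = 4a.
  leading term a: subtract (-2)·f_1 from 4a → 2c + 2
  leading term c: no divisor's leading term divides it; move 2c to the remainder.
  leading term 1: no divisor's leading term divides it; move 2 to the remainder.
  remainder 2c + 2 ≠ 0; add g_4 = 2c + 2 to the basis.

S(f_1,g_4): leading monomials are coprime, so the S-polynomial reduces to 0 (Buchberger's first criterion).
S(f_2,g_4): leading monomials are coprime, so the S-polynomial reduces to 0 (Buchberger's first criterion).
S(f_3,g_4): lcm = bc. S = -4a - b.
  leading term a: subtract (2)·f_1 from -4a - b → -b - 2c - 2
  leading term b: subtract (-1)·f_2 from -b - 2c - 2 → -2c - 2
  leading term c: subtract (-1)·g_4 from -2c - 2 → 0
  remainder 0.

Every S-polynomial of the final basis reduces to 0, so we have a Gröbner basis.
Inter-reduce: drop elements whose leading term is divisible by another's, tail-reduce, and make monic.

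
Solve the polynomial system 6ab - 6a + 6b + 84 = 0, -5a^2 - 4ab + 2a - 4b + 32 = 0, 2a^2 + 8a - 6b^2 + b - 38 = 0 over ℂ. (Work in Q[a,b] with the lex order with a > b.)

{(4, -2)}

Compute a lex Gröbner basis by Buchberger's algorithm.
f_1 = 6ab - 6a + 6b + 84, LT = ab.
f_2 = -5a^2 - 4ab + 2a - 4b + 32, LT = a^2.
f_3 = 2a^2 + 8a - 6b^2 + b - 38, LT = a^2.

S(f_1,f_2): lcm = a^2b. S = -a^2 - 4/5ab^2 + 7/5ab + 14a - 4/5b^2 + 32/5b.
  leading term a^2: subtract (1/5)·f_2 from -a^2 - 4/5ab^2 + 7/5ab + 14a - 4/5b^2 + 32/5b → -4/5ab^2 + 11/5ab + 68/5a - 4/5b^2 + 36/5b - 32/5
  leading term ab^2: subtract (-2/15b)·f_1 from -4/5ab^2 + 11/5ab + 68/5a - 4/5b^2 + 36/5b - 32/5 → 7/5ab + 68/5a + 92/5b - 32/5
  leading term ab: subtract (7/30)·f_1 from 7/5ab + 68/5a + 92/5b - 32/5 → 15a + 17b - 26
  leading term a: no divisor's leading term divides it; move 15a to the remainder.
  leading term b: no divisor's leading term divides it; move 17b to the remainder.
  leading term 1: no divisor's leading term divides it; move -26 to the remainder.
  remainder 15a + 17b - 26 ≠ 0; add h_4 = 15a + 17b - 26 to the basis.

S(f_1,f_3): lcm = a^2b. S = -a^2 - 3ab + 14a + 3b^3 - 1/2b^2 + 19b.
  leading term a^2: subtract (1/5)·f_2 from -a^2 - 3ab + 14a + 3b^3 - 1/2b^2 + 19b → -11/5ab + 68/5a + 3b^3 - 1/2b^2 + 99/5b - 32/5
  leading term ab: subtract (-11/30)·f_1 from -11/5ab + 68/5a + 3b^3 - 1/2b^2 + 99/5b - 32/5 → 57/5a + 3b^3 - 1/2b^2 + 22b + 122/5
  leading term a: subtract (19/25)·h_4 from 57/5a + 3b^3 - 1/2b^2 + 22b + 122/5 → 3b^3 - 1/2b^2 + 227/25b + 1104/25
  leading term b^3: no divisor's leading term divides it; move 3b^3 to the remainder.
  leading term b^2: no divisor's leading term divides it; move -1/2b^2 to the remainder.
  leading term b: no divisor's leading term divides it; move 227/25b to the remainder.
  leading term 1: no divisor's leading term divides it; move 1104/25 to the remainder.
  remainder 3b^3 - 1/2b^2 + 227/25b + 1104/25 ≠ 0; add h_5 = 3b^3 - 1/2b^2 + 227/25b + 1104/25 to the basis.

S(f_2,f_3): lcm = a^2. S = 4/5ab - 22/5a + 3b^2 + 3/10b + 63/5.
  leading term ab: subtract (2/15)·f_1 from 4/5ab - 22/5a + 3b^2 + 3/10b + 63/5 → -18/5a + 3b^2 - 1/2b + 7/5
  leading term a: subtract (-6/25)·h_4 from -18/5a + 3b^2 - 1/2b + 7/5 → 3b^2 + 179/50b - 121/25
  leading term b^2: no divisor's leading term divides it; move 3b^2 to the remainder.
  leading term b: no divisor's leading term divides it; move 179/50b to the remainder.
  leading term 1: no divisor's leading term divides it; move -121/25 to the remainder.
  remainder 3b^2 + 179/50b - 121/25 ≠ 0; add h_6 = 3b^2 + 179/50b - 121/25 to the basis.

S(f_1,h_4): lcm = ab. S = -a - 17/15b^2 + 41/15b + 14.
  leading term a: subtract (-1/15)·h_4 from -a - 17/15b^2 + 41/15b + 14 → -17/15b^2 + 58/15b + 184/15
  leading term b^2: subtract (-17/45)·h_6 from -17/15b^2 + 58/15b + 184/15 → 11743/2250b + 11743/1125
  leading term b: no divisor's leading term divides it; move 11743/2250b to the remainder.
  leading term 1: no divisor's leading term divides it; move 11743/1125 to the remainder.
  remainder 11743/2250b + 11743/1125 ≠ 0; add h_7 = 11743/2250b + 11743/1125 to the basis.

The other S-polynomials (S(f_2,h_4), S(f_3,h_4), S(f_1,h_5), S(f_2,h_5), S(f_3,h_5), S(h_4,h_5), S(f_1,h_6), S(f_2,h_6), S(f_3,h_6), S(h_4,h_6), S(h_5,h_6), S(f_1,h_7), S(f_2,h_7), S(f_3,h_7), S(h_4,h_7), S(h_5,h_7), S(h_6,h_7)) all reduce to 0 modulo the current basis, so we have a Gröbner basis.
Inter-reduce: drop elements whose leading term is divisible by another's, tail-reduce, and make monic.
Reduced Gröbner basis: {a - 4, b + 2}.

Since the basis is lex-ordered, b + 2 is univariate in b. Its roots are {-2}. Back-substituting each root into the other basis elements fixes the other coordinates.
  b = -2: the earlier basis element becomes a - 4 = 0, giving a = 4 — point (4, -2).
A lex Gröbner basis triangularizes the system, enabling back-substitution.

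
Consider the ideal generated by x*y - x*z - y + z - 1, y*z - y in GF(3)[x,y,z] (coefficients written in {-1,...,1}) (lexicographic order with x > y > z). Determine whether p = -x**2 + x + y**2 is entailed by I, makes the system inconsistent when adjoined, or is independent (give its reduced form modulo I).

First compute the reduced Gröbner basis of I by Buchberger's algorithm.
f_1 = x*y - x*z - y + z - 1, LT = x*y.
f_2 = y*z - y, LT = y*z.

S(f_1,f_2): lcm = x*y*z. S = x*y - x*z**2 - y*z + z**2 - z.
  leading term x*y: subtract (1)·f_1 from x*y - x*z**2 - y*z + z**2 - z → -x*z**2 + x*z - y*z + y + z**2 + z + 1
  leading term x*z**2: no divisor's leading term divides it; move -x*z**2 to the remainder.
  leading term x*z: no divisor's leading term divides it; move x*z to the remainder.
  leading term y*z: subtract (-1)·f_2 from -y*z + y + z**2 + z + 1 → z**2 + z + 1
  leading term z**2: no divisor's leading term divides it; move z**2 to the remainder.
  leading term z: no divisor's leading term divides it; move z to the remainder.
  leading term 1: no divisor's leading term divides it; move 1 to the remainder.
  remainder -x*z**2 + x*z + z**2 + z + 1 ≠ 0; add h_3 = -x*z**2 + x*z + z**2 + z + 1 to the basis.

The other S-polynomials (S(f_1,h_3), S(f_2,h_3)) all reduce to 0 modulo the current basis, so we have a Gröbner basis.
Inter-reduce: drop elements whose leading term is divisible by another's, tail-reduce, and make monic.
Reduced Gröbner basis: {x*y - x*z - y + z - 1, x*z**2 - x*z - z**2 - z - 1, y*z - y}.
Label its elements g_1 = x*y - x*z - y + z - 1, g_2 = x*z**2 - x*z - z**2 - z - 1, g_3 = y*z - y.

Reduce p = -x**2 + x + y**2 modulo G:
  leading term x**2: no divisor's leading term divides it; move -x**2 to the remainder.
  leading term x: no divisor's leading term divides it; move x to the remainder.
  leading term y**2: no divisor's leading term divides it; move y**2 to the remainder.
  normal form = -x**2 + x + y**2.
The normal form is nonzero, so p ∉ I. Since p minus its normal form lies in I, I + (p) = I + (r) where r = -x**2 + x + y**2; decide whether this ideal is the whole ring.
Run Buchberger on G together with r (pairs among the g_i already reduce to 0 since G is a Gröbner basis):
g_1 = x*y - x*z - y + z - 1, LT = x*y.
g_2 = x*z**2 - x*z - z**2 - z - 1, LT = x*z**2.
g_3 = y*z - y, LT = y*z.
r = -x**2 + x + y**2, LT = x**2.

S(g_1,r): lcm = x**2*y. S = -x**2*z + x*z - x + y**3.
  leading term x**2*z: subtract (z)·r from -x**2*z + x*z - x + y**3 → -x + y**3 - y**2*z
  leading term x: no divisor's leading term divides it; move -x to the remainder.
  leading term y**3: no divisor's leading term divides it; move y**3 to the remainder.
  leading term y**2*z: subtract (-y)·g_3 from -y**2*z → -y**2
  leading term y**2: no divisor's leading term divides it; move -y**2 to the remainder.
  remainder -x + y**3 - y**2 ≠ 0; add m_5 = -x + y**3 - y**2 to the basis.

S(g_1,m_5): lcm = x*y. S = -x*z + y**4 - y**3 - y + z - 1.
  leading term x*z: subtract (z)·m_5 from -x*z + y**4 - y**3 - y + z - 1 → y**4 - y**3*z - y**3 + y**2*z - y + z - 1
  leading term y**4: no divisor's leading term divides it; move y**4 to the remainder.
  leading term y**3*z: subtract (-y**2)·g_3 from -y**3*z - y**3 + y**2*z - y + z - 1 → y**3 + y**2*z - y + z - 1
  leading term y**3: no divisor's leading term divides it; move y**3 to the remainder.
  leading term y**2*z: subtract (y)·g_3 from y**2*z - y + z - 1 → y**2 - y + z - 1
  leading term y**2: no divisor's leading term divides it; move y**2 to the remainder.
  leading term y: no divisor's leading term divides it; move -y to the remainder.
  leading term z: no divisor's leading term divides it; move z to the remainder.
  leading term 1: no divisor's leading term divides it; move -1 to the remainder.
  remainder y**4 + y**3 + y**2 - y + z - 1 ≠ 0; add m_6 = y**4 + y**3 + y**2 - y + z - 1 to the basis.

S(g_2,m_5): lcm = x*z**2. S = -x*z + y**3*z**2 - y**2*z**2 - z**2 - z - 1.
  leading term x*z: subtract (z)·m_5 from -x*z + y**3*z**2 - y**2*z**2 - z**2 - z - 1 → y**3*z**2 - y**3*z - y**2*z**2 + y**2*z - z**2 - z - 1
  leading term y**3*z**2: subtract (y**2*z)·g_3 from y**3*z**2 - y**3*z - y**2*z**2 + y**2*z - z**2 - z - 1 → -y**2*z**2 + y**2*z - z**2 - z - 1
  leading term y**2*z**2: subtract (-y*z)·g_3 from -y**2*z**2 + y**2*z - z**2 - z - 1 → -z**2 - z - 1
  leading term z**2: no divisor's leading term divides it; move -z**2 to the remainder.
  leading term z: no divisor's leading term divides it; move -z to the remainder.
  leading term 1: no divisor's leading term divides it; move -1 to the remainder.
  remainder -z**2 - z - 1 ≠ 0; add m_7 = -z**2 - z - 1 to the basis.

The other S-polynomials (S(g_1,g_2), S(g_1,g_3), S(g_2,g_3), S(g_2,r), S(g_3,r), S(g_3,m_5), S(r,m_5), S(g_1,m_6), S(g_2,m_6), S(g_3,m_6), S(r,m_6), S(m_5,m_6), S(g_1,m_7), S(g_2,m_7), S(g_3,m_7), S(r,m_7), S(m_5,m_7), S(m_6,m_7)) all reduce to 0 modulo the current basis, so we have a Gröbner basis.
Inter-reduce: drop elements whose leading term is divisible by another's, tail-reduce, and make monic.
Reduced Gröbner basis: {x - y**3 + y**2, y**4 + y**3 + y**2 - y + z - 1, y*z - y, z**2 + z + 1}.
The reduced Gröbner basis of I + (p) is {x - y**3 + y**2, y**4 + y**3 + y**2 - y + z - 1, y*z - y, z**2 + z + 1} ≠ {1}, a proper ideal, so the enlarged system stays consistent: p is independent of I, with normal form -x**2 + x + y**2.

-x**2 + x + y**2 is independent of I; its normal form modulo I is -x**2 + x + y**2.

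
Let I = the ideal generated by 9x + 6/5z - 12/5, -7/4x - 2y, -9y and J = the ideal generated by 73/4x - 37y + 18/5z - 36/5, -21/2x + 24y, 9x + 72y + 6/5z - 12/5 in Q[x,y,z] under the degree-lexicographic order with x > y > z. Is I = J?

Two ideals are equal iff their reduced Gröbner bases coincide (the reduced basis is unique for a fixed ordering).
Buchberger on the first generating set:
f_1 = 9x + 6/5z - 12/5, LT = x.
f_2 = -7/4x - 2y, LT = x.
f_3 = -9y, LT = y.

S(f_1,f_2): lcm = x. S = -8/7y + 2/15z - 4/15.
  reduce S modulo (f_1, f_2, f_3):
  remainder 2/15z - 4/15 ≠ 0; add g_4 = 2/15z - 4/15 to the basis.

The other S-polynomials (S(f_1,f_3), S(f_2,f_3), S(f_1,g_4), S(f_2,g_4), S(f_3,g_4)) all reduce to 0 modulo the current basis, so we have a Gröbner basis.
Inter-reduce: drop elements whose leading term is divisible by another's, tail-reduce, and make monic.
Reduced Gröbner basis: {x, y, z - 2}.

Buchberger on the second generating set:
h_1 = 73/4x - 37y + 18/5z - 36/5, LT = x.
h_2 = -21/2x + 24y, LT = x.
h_3 = 9x + 72y + 6/5z - 12/5, LT = x.

S(h_1,h_2): lcm = x. S = 132/511y + 72/365z - 144/365.
  reduce S modulo (h_1, h_2, h_3):
  remainder 132/511y + 72/365z - 144/365 ≠ 0; add k_4 = 132/511y + 72/365z - 144/365 to the basis.

S(h_1,h_3): lcm = x. S = -732/73y + 14/219z - 28/219.
  reduce S modulo (h_1, h_2, h_3, k_4):
  remainder 1274/165z - 2548/165 ≠ 0; add k_5 = 1274/165z - 2548/165 to the basis.

The other S-polynomials (S(h_2,h_3), S(h_1,k_4), S(h_2,k_4), S(h_3,k_4), S(h_1,k_5), S(h_2,k_5), S(h_3,k_5), S(k_4,k_5)) all reduce to 0 modulo the current basis, so we have a Gröbner basis.
Inter-reduce: drop elements whose leading term is divisible by another's, tail-reduce, and make monic.
Reduced Gröbner basis: {x, y, z - 2}.

The two bases agree; hence the ideals are identical.

Yes, the ideals are equal.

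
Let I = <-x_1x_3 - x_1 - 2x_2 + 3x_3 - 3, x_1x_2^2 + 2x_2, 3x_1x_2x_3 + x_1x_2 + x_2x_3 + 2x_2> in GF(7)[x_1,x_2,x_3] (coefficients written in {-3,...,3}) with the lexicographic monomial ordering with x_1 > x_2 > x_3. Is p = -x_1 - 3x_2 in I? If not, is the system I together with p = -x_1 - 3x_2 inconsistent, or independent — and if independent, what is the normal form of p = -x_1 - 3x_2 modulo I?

First compute the reduced Gröbner basis of I by Buchberger's algorithm.
f_1 = -x_1x_3 - x_1 - 2x_2 + 3x_3 - 3, LT = x_1x_3.
f_2 = x_1x_2^2 + 2x_2, LT = x_1x_2^2.
f_3 = 3x_1x_2x_3 + x_1x_2 + x_2x_3 + 2x_2, LT = x_1x_2x_3.

S(f_1,f_2): lcm = x_1x_2^2x_3. S = x_1x_2^2 + 2x_2^3 - 3x_2^2x_3 + 3x_2^2 - 2x_2x_3.
  reduce S modulo (f_1, f_2, f_3):
  remainder 2x_2^3 - 3x_2^2x_3 + 3x_2^2 - 2x_2x_3 - 2x_2 ≠ 0; add h_4 = 2x_2^3 - 3x_2^2x_3 + 3x_2^2 - 2x_2x_3 - 2x_2 to the basis.

S(f_1,f_3): lcm = x_1x_2x_3. S = 3x_1x_2 + 2x_2^2 - x_2x_3.
  reduce S modulo (f_1, f_2, f_3, h_4):
  remainder 3x_1x_2 + 2x_2^2 - x_2x_3 ≠ 0; add h_5 = 3x_1x_2 + 2x_2^2 - x_2x_3 to the basis.

S(f_2,f_3): lcm = x_1x_2^2x_3. S = 2x_1x_2^2 + 2x_2^2x_3 - 3x_2^2 + 2x_2x_3.
  reduce S modulo (f_1, f_2, f_3, h_4, h_5):
  remainder 2x_2^2x_3 - 3x_2^2 + 2x_2x_3 + 3x_2 ≠ 0; add h_6 = 2x_2^2x_3 - 3x_2^2 + 2x_2x_3 + 3x_2 to the basis.

S(f_3,h_4): lcm = x_1x_2^3x_3. S = -2x_1x_2^3 - 2x_1x_2^2x_3^2 + 2x_1x_2^2x_3 + x_1x_2x_3^2 + x_1x_2x_3 - 2x_2^3x_3 + 3x_2^3.
  reduce S modulo (f_1, f_2, f_3, h_4, h_5, h_6):
  remainder x_2^2 + x_2x_3^2 + x_2x_3 - 2x_2 ≠ 0; add h_7 = x_2^2 + x_2x_3^2 + x_2x_3 - 2x_2 to the basis.

S(f_3,h_7): lcm = x_1x_2^2x_3. S = -2x_1x_2^2 - x_1x_2x_3^3 - x_1x_2x_3^2 + 2x_1x_2x_3 - 2x_2^2x_3 + 3x_2^2.
  reduce S modulo (f_1, f_2, f_3, h_4, h_5, h_6, h_7):
  remainder -3x_2x_3^3 - 2x_2x_3^2 + 3x_2x_3 - x_2 ≠ 0; add h_8 = -3x_2x_3^3 - 2x_2x_3^2 + 3x_2x_3 - x_2 to the basis.

The other S-polynomials (S(f_1,h_4), S(f_2,h_4), S(f_1,h_5), S(f_2,h_5), S(f_3,h_5), S(h_4,h_5), S(f_1,h_6), S(f_2,h_6), S(f_3,h_6), S(h_4,h_6), S(h_5,h_6), S(f_1,h_7), S(f_2,h_7), S(h_4,h_7), S(h_5,h_7), S(h_6,h_7), S(f_1,h_8), S(f_2,h_8), S(f_3,h_8), S(h_4,h_8), S(h_5,h_8), S(h_6,h_8), S(h_7,h_8)) all reduce to 0 modulo the current basis, so we have a Gröbner basis.
Inter-reduce: drop elements whose leading term is divisible by another's, tail-reduce, and make monic.
Reduced Gröbner basis: {x_1x_2 - 3x_2x_3^2 - x_2x_3 - x_2, x_1x_3 + x_1 + 2x_2 - 3x_3 + 3, x_2^2 + x_2x_3^2 + x_2x_3 - 2x_2, x_2x_3^3 + 3x_2x_3^2 - x_2x_3 - 2x_2}.
Label its elements g_1 = x_1x_2 - 3x_2x_3^2 - x_2x_3 - x_2, g_2 = x_1x_3 + x_1 + 2x_2 - 3x_3 + 3, g_3 = x_2^2 + x_2x_3^2 + x_2x_3 - 2x_2, g_4 = x_2x_3^3 + 3x_2x_3^2 - x_2x_3 - 2x_2.

Reduce p = -x_1 - 3x_2 modulo G:
  leading term x_1: no divisor's leading term divides it; move -x_1 to the remainder.
  leading term x_2: no divisor's leading term divides it; move -3x_2 to the remainder.
  normal form = -x_1 - 3x_2.
The normal form is nonzero, so p ∉ I. Since p minus its normal form lies in I, I + (p) = I + (r) where r = -x_1 - 3x_2; decide whether this ideal is the whole ring.
Run Buchberger on G together with r (pairs among the g_i already reduce to 0 since G is a Gröbner basis):
g_1 = x_1x_2 - 3x_2x_3^2 - x_2x_3 - x_2, LT = x_1x_2.
g_2 = x_1x_3 + x_1 + 2x_2 - 3x_3 + 3, LT = x_1x_3.
g_3 = x_2^2 + x_2x_3^2 + x_2x_3 - 2x_2, LT = x_2^2.
g_4 = x_2x_3^3 + 3x_2x_3^2 - x_2x_3 - 2x_2, LT = x_2x_3^3.
r = -x_1 - 3x_2, LT = x_1.

S(g_1,r): lcm = x_1x_2. S = -3x_2^2 - 3x_2x_3^2 - x_2x_3 - x_2.
  reduce S modulo (g_1, g_2, g_3, g_4, r):
  remainder 2x_2x_3 ≠ 0; add m_6 = 2x_2x_3 to the basis.

S(g_2,r): lcm = x_1x_3. S = x_1 - 3x_2x_3 + 2x_2 - 3x_3 + 3.
  reduce S modulo (g_1, g_2, g_3, g_4, r, m_6):
  remainder -x_2 - 3x_3 + 3 ≠ 0; add m_7 = -x_2 - 3x_3 + 3 to the basis.

S(g_1,m_6): lcm = x_1x_2x_3. S = -3x_2x_3^3 - x_2x_3^2 - x_2x_3.
  reduce S modulo (g_1, g_2, g_3, g_4, r, m_6, m_7):
  remainder -3x_3 + 3 ≠ 0; add m_8 = -3x_3 + 3 to the basis.

The other S-polynomials (S(g_1,g_2), S(g_1,g_3), S(g_1,g_4), S(g_2,g_3), S(g_2,g_4), S(g_3,g_4), S(g_3,r), S(g_4,r), S(g_2,m_6), S(g_3,m_6), S(g_4,m_6), S(r,m_6), S(g_1,m_7), S(g_2,m_7), S(g_3,m_7), S(g_4,m_7), S(r,m_7), S(m_6,m_7), S(g_1,m_8), S(g_2,m_8), S(g_3,m_8), S(g_4,m_8), S(r,m_8), S(m_6,m_8), S(m_7,m_8)) all reduce to 0 modulo the current basis, so we have a Gröbner basis.
Inter-reduce: drop elements whose leading term is divisible by another's, tail-reduce, and make monic.
Reduced Gröbner basis: {x_1, x_2, x_3 - 1}.
The reduced Gröbner basis of I + (p) is {x_1, x_2, x_3 - 1} ≠ {1}, a proper ideal, so the enlarged system stays consistent: p is independent of I, with normal form -x_1 - 3x_2.

-x_1 - 3x_2 is independent of I; its normal form modulo I is -x_1 - 3x_2.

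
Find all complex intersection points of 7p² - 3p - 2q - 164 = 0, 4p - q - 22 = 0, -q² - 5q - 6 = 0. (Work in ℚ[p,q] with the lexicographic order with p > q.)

{(5, -2)}

Compute a lex Gröbner basis by Buchberger's algorithm.
f_1 = 7p² - 3p - 2q - 164, LT = p².
f_2 = 4p - q - 22, LT = p.
f_3 = -q² - 5q - 6, LT = q².

S(f_1,f_2): lcm = p². S = ¼pq + 71/14p - 2/7q - 164/7.
  leading term pq: subtract (1/16q)·f_2 from ¼pq + 71/14p - 2/7q - 164/7 → 71/14p + 1/16q² + 61/56q - 164/7
  leading term p: subtract (71/56)·f_2 from 71/14p + 1/16q² + 61/56q - 164/7 → 1/16q² + 33/14q + 125/28
  leading term q²: subtract (-1/16)·f_3 from 1/16q² + 33/14q + 125/28 → 229/112q + 229/56
  leading term q: no divisor's leading term divides it; move 229/112q to the remainder.
  leading term 1: no divisor's leading term divides it; move 229/56 to the remainder.
  remainder 229/112q + 229/56 ≠ 0; add h_4 = 229/112q + 229/56 to the basis.

The other S-polynomials (S(f_1,f_3), S(f_2,f_3), S(f_1,h_4), S(f_2,h_4), S(f_3,h_4)) all reduce to 0 modulo the current basis, so we have a Gröbner basis.
Inter-reduce: drop elements whose leading term is divisible by another's, tail-reduce, and make monic.
Reduced Gröbner basis: {p - 5, q + 2}.

Since the basis is lex-ordered, q + 2 is univariate in q. Its roots are {-2}. Back-substituting each root into the other basis elements fixes the other coordinates.
  q = -2: the earlier basis element becomes p - 5 = 0, giving p = 5 — point (5, -2).
Each listed point satisfies every original equation (direct substitution).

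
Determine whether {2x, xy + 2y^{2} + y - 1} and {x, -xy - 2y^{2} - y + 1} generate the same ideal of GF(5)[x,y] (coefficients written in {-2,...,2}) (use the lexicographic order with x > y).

Equality of ideals is decidable: compute both reduced Gröbner bases (unique for the ordering) and check whether they agree.
Buchberger on the first generating set:
f_1 = 2x, LT = x.
f_2 = xy + 2y^{2} + y - 1, LT = xy.

S(f_1,f_2): lcm = xy. S = -2y^{2} - y + 1.
  leading term y^{2}: no divisor's leading term divides it; move -2y^{2} to the remainder.
  leading term y: no divisor's leading term divides it; move -y to the remainder.
  leading term 1: no divisor's leading term divides it; move 1 to the remainder.
  remainder -2y^{2} - y + 1 ≠ 0; add g_3 = -2y^{2} - y + 1 to the basis.

The other S-polynomials (S(f_1,g_3), S(f_2,g_3)) all reduce to 0 modulo the current basis, so we have a Gröbner basis.
Inter-reduce: drop elements whose leading term is divisible by another's, tail-reduce, and make monic.
Reduced Gröbner basis: {x, y^{2} - 2y + 2}.

Buchberger on the second generating set:
h_1 = x, LT = x.
h_2 = -xy - 2y^{2} - y + 1, LT = xy.

S(h_1,h_2): lcm = xy. S = -2y^{2} - y + 1.
  leading term y^{2}: no divisor's leading term divides it; move -2y^{2} to the remainder.
  leading term y: no divisor's leading term divides it; move -y to the remainder.
  leading term 1: no divisor's leading term divides it; move 1 to the remainder.
  remainder -2y^{2} - y + 1 ≠ 0; add k_3 = -2y^{2} - y + 1 to the basis.

The other S-polynomials (S(h_1,k_3), S(h_2,k_3)) all reduce to 0 modulo the current basis, so we have a Gröbner basis.
Inter-reduce: drop elements whose leading term is divisible by another's, tail-reduce, and make monic.
Reduced Gröbner basis: {x, y^{2} - 2y + 2}.

Same reduced basis, so the two generating sets span the same ideal.

Yes, the ideals are equal.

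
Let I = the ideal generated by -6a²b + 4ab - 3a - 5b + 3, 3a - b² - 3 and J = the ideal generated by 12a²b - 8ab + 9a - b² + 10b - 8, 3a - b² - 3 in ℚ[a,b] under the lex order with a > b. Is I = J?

Equality of ideals is decidable: compute both reduced Gröbner bases (unique for the ordering) and check whether they agree.
Buchberger on the first generating set:
f_1 = -6a²b + 4ab - 3a - 5b + 3, LT = a²b.
f_2 = 3a - b² - 3, LT = a.

S(f_1,f_2): lcm = a²b. S = ⅓ab³ + ⅓ab + ½a + ⅚b - ½.
  reduce S modulo (f_1, f_2):
  remainder 1/9b⁵ + 4/9b³ + ⅙b² + 7/6b ≠ 0; add g_3 = 1/9b⁵ + 4/9b³ + ⅙b² + 7/6b to the basis.

The other S-polynomials (S(f_1,g_3), S(f_2,g_3)) all reduce to 0 modulo the current basis, so we have a Gröbner basis.
Inter-reduce: drop elements whose leading term is divisible by another's, tail-reduce, and make monic.
Reduced Gröbner basis: {a - ⅓b² - 1, b⁵ + 4b³ + 3/2b² + 21/2b}.

Buchberger on the second generating set:
h_1 = 12a²b - 8ab + 9a - b² + 10b - 8, LT = a²b.
h_2 = 3a - b² - 3, LT = a.

S(h_1,h_2): lcm = a²b. S = ⅓ab³ + ⅓ab + ¾a - 1/12b² + ⅚b - ⅔.
  reduce S modulo (h_1, h_2):
  remainder 1/9b⁵ + 4/9b³ + ⅙b² + 7/6b + 1/12 ≠ 0; add k_3 = 1/9b⁵ + 4/9b³ + ⅙b² + 7/6b + 1/12 to the basis.

The other S-polynomials (S(h_1,k_3), S(h_2,k_3)) all reduce to 0 modulo the current basis, so we have a Gröbner basis.
Inter-reduce: drop elements whose leading term is divisible by another's, tail-reduce, and make monic.
Reduced Gröbner basis: {a - ⅓b² - 1, b⁵ + 4b³ + 3/2b² + 21/2b + ¾}.

The bases are distinct; the ideals are different.

No, the ideals differ.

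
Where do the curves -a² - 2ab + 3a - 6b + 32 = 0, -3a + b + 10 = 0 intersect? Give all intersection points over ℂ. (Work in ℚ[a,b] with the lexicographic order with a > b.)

Compute a lex Gröbner basis by Buchberger's algorithm.
f_1 = -a² - 2ab + 3a - 6b + 32, LT = a².
f_2 = -3a + b + 10, LT = a.

S(f_1,f_2): lcm = a². S = 7/3ab + ⅓a + 6b - 32.
  leading term ab: subtract (-7/9b)·f_2 from 7/3ab + ⅓a + 6b - 32 → ⅓a + 7/9b² + 124/9b - 32
  leading term a: subtract (-1/9)·f_2 from ⅓a + 7/9b² + 124/9b - 32 → 7/9b² + 125/9b - 278/9
  leading term b²: no divisor's leading term divides it; move 7/9b² to the remainder.
  leading term b: no divisor's leading term divides it; move 125/9b to the remainder.
  leading term 1: no divisor's leading term divides it; move -278/9 to the remainder.
  remainder 7/9b² + 125/9b - 278/9 ≠ 0; add h_3 = 7/9b² + 125/9b - 278/9 to the basis.

The other S-polynomials (S(f_1,h_3), S(f_2,h_3)) all reduce to 0 modulo the current basis, so we have a Gröbner basis.
Inter-reduce: drop elements whose leading term is divisible by another's, tail-reduce, and make monic.
Reduced Gröbner basis: {a - ⅓b - 10/3, b² + 125/7b - 278/7}.

From the last basis element, b² + 125/7b - 278/7 = 0, so b takes values in {-139/7, 2}. Each choice, substituted upward through the basis, yields the corresponding point(s) of the solution set.
  b = -139/7: the earlier basis element becomes a + 23/7 = 0, giving a = -23/7 — point (-23/7, -139/7).
  b = 2: the earlier basis element becomes a - 4 = 0, giving a = 4 — point (4, 2).
A lex Gröbner basis triangularizes the system, enabling back-substitution.

{(-23/7, -139/7), (4, 2)}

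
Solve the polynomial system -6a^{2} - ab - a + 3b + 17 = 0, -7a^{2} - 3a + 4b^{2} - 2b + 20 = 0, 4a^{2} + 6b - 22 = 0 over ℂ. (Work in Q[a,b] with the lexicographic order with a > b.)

{(-2, 1)}

Compute a lex Gröbner basis by Buchberger's algorithm.
f_1 = -6a^{2} - ab - a + 3b + 17, LT = a^{2}.
f_2 = -7a^{2} - 3a + 4b^{2} - 2b + 20, LT = a^{2}.
f_3 = 4a^{2} + 6b - 22, LT = a^{2}.

S(f_1,f_2): lcm = a^{2}. S = \tfrac{1}{6}ab - \tfrac{11}{42}a + \tfrac{4}{7}b^{2} - \tfrac{11}{14}b + \tfrac{1}{42}.
  reduce S modulo (f_1, f_2, f_3):
  remainder \tfrac{1}{6}ab - \tfrac{11}{42}a + \tfrac{4}{7}b^{2} - \tfrac{11}{14}b + \tfrac{1}{42} ≠ 0; add h_4 = \tfrac{1}{6}ab - \tfrac{11}{42}a + \tfrac{4}{7}b^{2} - \tfrac{11}{14}b + \tfrac{1}{42} to the basis.

S(f_1,f_3): lcm = a^{2}. S = \tfrac{1}{6}ab + \tfrac{1}{6}a - 2b + \tfrac{8}{3}.
  reduce S modulo (f_1, f_2, f_3, h_4):
  remainder \tfrac{3}{7}a - \tfrac{4}{7}b^{2} - \tfrac{17}{14}b + \tfrac{37}{14} ≠ 0; add h_5 = \tfrac{3}{7}a - \tfrac{4}{7}b^{2} - \tfrac{17}{14}b + \tfrac{37}{14} to the basis.

S(f_1,h_4): lcm = a^{2}b. S = \tfrac{11}{7}a^{2} - \tfrac{137}{42}ab^{2} + \tfrac{205}{42}ab - \tfrac{1}{7}a - \tfrac{1}{2}b^{2} - \tfrac{17}{6}b.
  reduce S modulo (f_1, f_2, f_3, h_4, h_5):
  remainder \tfrac{548}{49}b^{3} - \tfrac{2314}{147}b^{2} - \tfrac{1084}{147}b + \tfrac{1754}{147} ≠ 0; add h_6 = \tfrac{548}{49}b^{3} - \tfrac{2314}{147}b^{2} - \tfrac{1084}{147}b + \tfrac{1754}{147} to the basis.

S(f_3,h_4): lcm = a^{2}b. S = \tfrac{11}{7}a^{2} - \tfrac{24}{7}ab^{2} + \tfrac{33}{7}ab - \tfrac{1}{7}a + \tfrac{3}{2}b^{2} - \tfrac{11}{2}b.
  reduce S modulo (f_1, f_2, f_3, h_4, h_5, h_6):
  remainder \tfrac{2129}{822}b^{2} - \tfrac{2546}{411}b + \tfrac{2963}{822} ≠ 0; add h_7 = \tfrac{2129}{822}b^{2} - \tfrac{2546}{411}b + \tfrac{2963}{822} to the basis.

S(f_1,h_5): lcm = a^{2}. S = \tfrac{4}{3}ab^{2} + 3ab - 6a - \tfrac{1}{2}b - \tfrac{17}{6}.
  reduce S modulo (f_1, f_2, f_3, h_4, h_5, h_6, h_7):
  remainder -\tfrac{62188}{6387}b + \tfrac{62188}{6387} ≠ 0; add h_8 = -\tfrac{62188}{6387}b + \tfrac{62188}{6387} to the basis.

The other S-polynomials (S(f_2,f_3), S(f_2,h_4), S(f_2,h_5), S(f_3,h_5), S(h_4,h_5), S(f_1,h_6), S(f_2,h_6), S(f_3,h_6), S(h_4,h_6), S(h_5,h_6), S(f_1,h_7), S(f_2,h_7), S(f_3,h_7), S(h_4,h_7), S(h_5,h_7), S(h_6,h_7), S(f_1,h_8), S(f_2,h_8), S(f_3,h_8), S(h_4,h_8), S(h_5,h_8), S(h_6,h_8), S(h_7,h_8)) all reduce to 0 modulo the current basis, so we have a Gröbner basis.
Inter-reduce: drop elements whose leading term is divisible by another's, tail-reduce, and make monic.
Reduced Gröbner basis: {a + 2, b - 1}.

The lex basis is triangular: the last element involves only b. Solving b - 1 = 0 gives b ∈ {1}; substituting each value into the earlier elements determines the remaining variables.
  b = 1: the earlier basis element becomes a + 2 = 0, giving a = -2 — point (-2, 1).
A lex Gröbner basis triangularizes the system, enabling back-substitution.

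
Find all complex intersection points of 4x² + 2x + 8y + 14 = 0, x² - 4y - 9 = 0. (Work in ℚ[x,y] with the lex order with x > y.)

Compute a lex Gröbner basis by Buchberger's algorithm.
f_1 = 4x² + 2x + 8y + 14, LT = x².
f_2 = x² - 4y - 9, LT = x².

S(f_1,f_2): lcm = x². S = ½x + 6y + 25/2.
  reduce S modulo (f_1, f_2):
  remainder ½x + 6y + 25/2 ≠ 0; add h_3 = ½x + 6y + 25/2 to the basis.

S(f_1,h_3): lcm = x². S = -12xy - 49/2x + 2y + 7/2.
  reduce S modulo (f_1, f_2, h_3):
  remainder 144y² + 596y + 616 ≠ 0; add h_4 = 144y² + 596y + 616 to the basis.

The other S-polynomials (S(f_2,h_3), S(f_1,h_4), S(f_2,h_4), S(h_3,h_4)) all reduce to 0 modulo the current basis, so we have a Gröbner basis.
Inter-reduce: drop elements whose leading term is divisible by another's, tail-reduce, and make monic.
Reduced Gröbner basis: {x + 12y + 25, y² + 149/36y + 77/18}.

Elimination: the polynomial y² + 149/36y + 77/18 lies in the elimination ideal for y, so y ∈ {-77/36, -2}. For each such y, the remaining basis elements (now univariate) give the rest of the solution.
  y = -77/36: the earlier basis element becomes x - ⅔ = 0, giving x = 2/3 — point (2/3, -77/36).
  y = -2: the earlier basis element becomes x + 1 = 0, giving x = -1 — point (-1, -2).

{(2/3, -77/36), (-1, -2)}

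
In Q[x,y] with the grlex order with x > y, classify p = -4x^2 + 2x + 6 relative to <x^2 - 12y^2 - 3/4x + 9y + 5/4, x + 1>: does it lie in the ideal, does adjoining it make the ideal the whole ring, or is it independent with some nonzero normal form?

First compute the reduced Gröbner basis of I by Buchberger's algorithm.
f_1 = x^2 - 12y^2 - 3/4x + 9y + 5/4, LT = x^2.
f_2 = x + 1, LT = x.

S(f_1,f_2): lcm = x^2. S = -12y^2 - 7/4x + 9y + 5/4.
  leading term y^2: no divisor's leading term divides it; move -12y^2 to the remainder.
  leading term x: subtract (-7/4)·f_2 from -7/4x + 9y + 5/4 → 9y + 3
  leading term y: no divisor's leading term divides it; move 9y to the remainder.
  leading term 1: no divisor's leading term divides it; move 3 to the remainder.
  remainder -12y^2 + 9y + 3 ≠ 0; add h_3 = -12y^2 + 9y + 3 to the basis.

S(f_1,h_3): leading monomials are coprime, so the S-polynomial reduces to 0 (Buchberger's first criterion).
S(f_2,h_3): leading monomials are coprime, so the S-polynomial reduces to 0 (Buchberger's first criterion).
Every S-polynomial of the final basis reduces to 0, so we have a Gröbner basis.
Inter-reduce: drop elements whose leading term is divisible by another's, tail-reduce, and make monic.
Reduced Gröbner basis: {y^2 - 3/4y - 1/4, x + 1}.
Label its elements g_1 = y^2 - 3/4y - 1/4, g_2 = x + 1.

Reduce p = -4x^2 + 2x + 6 modulo G:
  leading term x^2: subtract (-4x)·g_2 from -4x^2 + 2x + 6 → 6x + 6
  leading term x: subtract (6)·g_2 from 6x + 6 → 0
  normal form = 0.
Since the normal form is 0, p ∈ I.

-4x^2 + 2x + 6 lies in I (it reduces to 0).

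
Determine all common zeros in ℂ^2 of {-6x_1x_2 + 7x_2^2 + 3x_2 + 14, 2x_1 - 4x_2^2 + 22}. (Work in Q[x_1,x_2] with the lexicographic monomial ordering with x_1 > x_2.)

Compute a lex Gröbner basis by Buchberger's algorithm.
f_1 = -6x_1x_2 + 7x_2^2 + 3x_2 + 14, LT = x_1x_2.
f_2 = 2x_1 - 4x_2^2 + 22, LT = x_1.

S(f_1,f_2): lcm = x_1x_2. S = 2x_2^3 - 7/6x_2^2 - 23/2x_2 - 7/3.
  reduce S modulo (f_1, f_2):
  remainder 2x_2^3 - 7/6x_2^2 - 23/2x_2 - 7/3 ≠ 0; add h_3 = 2x_2^3 - 7/6x_2^2 - 23/2x_2 - 7/3 to the basis.

The other S-polynomials (S(f_1,h_3), S(f_2,h_3)) all reduce to 0 modulo the current basis, so we have a Gröbner basis.
Inter-reduce: drop elements whose leading term is divisible by another's, tail-reduce, and make monic.
Reduced Gröbner basis: {x_1 - 2x_2^2 + 11, x_2^3 - 7/12x_2^2 - 23/4x_2 - 7/6}.

A lex Gröbner basis eliminates variables successively. Here x_2^3 - 7/12x_2^2 - 23/4x_2 - 7/6 depends only on x_2, with roots {-2, 31/24 - sqrt(1297)/24, 31/24 + sqrt(1297)/24}; lifting each root through the earlier basis elements recovers the full solutions.
  x_2 = -2: the earlier basis element becomes x_1 + 3 = 0, giving x_1 = -3 — point (-3, -2).
  x_2 = 31/24 - sqrt(1297)/24: the earlier basis element becomes x_1 + 455/144 + 31*sqrt(1297)/144 = 0, giving x_1 = -31*sqrt(1297)/144 - 455/144 — point (-31*sqrt(1297)/144 - 455/144, 31/24 - sqrt(1297)/24).
  x_2 = 31/24 + sqrt(1297)/24: the earlier basis element becomes x_1 - 31*sqrt(1297)/144 + 455/144 = 0, giving x_1 = -455/144 + 31*sqrt(1297)/144 — point (-455/144 + 31*sqrt(1297)/144, 31/24 + sqrt(1297)/24).

{(-3, -2), (-31*sqrt(1297)/144 - 455/144, 31/24 - sqrt(1297)/24), (-455/144 + 31*sqrt(1297)/144, 31/24 + sqrt(1297)/24)}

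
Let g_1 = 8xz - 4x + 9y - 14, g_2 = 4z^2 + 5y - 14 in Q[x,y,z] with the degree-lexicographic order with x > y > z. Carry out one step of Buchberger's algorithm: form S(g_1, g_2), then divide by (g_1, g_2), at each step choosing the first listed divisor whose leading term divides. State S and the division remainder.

S(g_1, g_2) = -5/4xy - 1/2xz + 9/8yz + 7/2x - 7/4z; remainder on division = -5/4xy + 9/8yz + 13/4x + 9/16y - 7/4z - 7/8.

lcm(LM(g_1), LM(g_2)) = xz^2.
S = (lcm/LT(g_1))·g_1 − (lcm/LT(g_2))·g_2 = -5/4xy - 1/2xz + 9/8yz + 7/2x - 7/4z.
Reduce S modulo (g_1, g_2) in that order:
  leading term xy: no divisor's leading term divides it; move -5/4xy to the remainder.
  leading term xz: subtract (-1/16)·g_1 from -1/2xz + 9/8yz + 7/2x - 7/4z → 9/8yz + 13/4x + 9/16y - 7/4z - 7/8
  leading term yz: no divisor's leading term divides it; move 9/8yz to the remainder.
  leading term x: no divisor's leading term divides it; move 13/4x to the remainder.
  leading term y: no divisor's leading term divides it; move 9/16y to the remainder.
  leading term z: no divisor's leading term divides it; move -7/4z to the remainder.
  leading term 1: no divisor's leading term divides it; move -7/8 to the remainder.
The remainder -5/4xy + 9/8yz + 13/4x + 9/16y - 7/4z - 7/8 is nonzero, so it would be added as the next basis element.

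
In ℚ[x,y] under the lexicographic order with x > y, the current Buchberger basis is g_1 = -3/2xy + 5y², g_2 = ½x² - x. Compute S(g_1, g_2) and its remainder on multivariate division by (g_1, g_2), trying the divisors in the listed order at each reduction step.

lcm(LM(g_1), LM(g_2)) = x²y.
S = (lcm/LT(g_1))·g_1 − (lcm/LT(g_2))·g_2 = -10/3xy² + 2xy.
Reduce S modulo (g_1, g_2) in that order:
  leading term xy²: subtract (20/9y)·g_1 from -10/3xy² + 2xy → 2xy - 100/9y³
  leading term xy: subtract (-4/3)·g_1 from 2xy - 100/9y³ → -100/9y³ + 20/3y²
  leading term y³: no divisor's leading term divides it; move -100/9y³ to the remainder.
  leading term y²: no divisor's leading term divides it; move 20/3y² to the remainder.
The remainder -100/9y³ + 20/3y² is nonzero, so it would be added as the next basis element.

S(g_1, g_2) = -10/3xy² + 2xy; remainder on division = -100/9y³ + 20/3y².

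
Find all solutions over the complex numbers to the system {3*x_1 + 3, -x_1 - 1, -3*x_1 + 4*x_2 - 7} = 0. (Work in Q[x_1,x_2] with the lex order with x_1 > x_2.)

Compute a lex Gröbner basis by Buchberger's algorithm.
f_1 = 3*x_1 + 3, LT = x_1.
f_2 = -x_1 - 1, LT = x_1.
f_3 = -3*x_1 + 4*x_2 - 7, LT = x_1.

S(f_1,f_3): lcm = x_1. S = 4/3*x_2 - 4/3.
  leading term x_2: no divisor's leading term divides it; move 4/3*x_2 to the remainder.
  leading term 1: no divisor's leading term divides it; move -4/3 to the remainder.
  remainder 4/3*x_2 - 4/3 ≠ 0; add h_4 = 4/3*x_2 - 4/3 to the basis.

The other S-polynomials (S(f_1,f_2), S(f_2,f_3), S(f_1,h_4), S(f_2,h_4), S(f_3,h_4)) all reduce to 0 modulo the current basis, so we have a Gröbner basis.
Inter-reduce: drop elements whose leading term is divisible by another's, tail-reduce, and make monic.
Reduced Gröbner basis: {x_1 + 1, x_2 - 1}.

Elimination: the polynomial x_2 - 1 lies in the elimination ideal for x_2, so x_2 ∈ {1}. For each such x_2, the remaining basis elements (now univariate) give the rest of the solution.
  x_2 = 1: the earlier basis element becomes x_1 + 1 = 0, giving x_1 = -1 — point (-1, 1).
Substituting each solution back into the original system confirms all equations vanish.
Zero-dimensionality of the ideal guarantees finitely many solutions over ℂ.

{(-1, 1)}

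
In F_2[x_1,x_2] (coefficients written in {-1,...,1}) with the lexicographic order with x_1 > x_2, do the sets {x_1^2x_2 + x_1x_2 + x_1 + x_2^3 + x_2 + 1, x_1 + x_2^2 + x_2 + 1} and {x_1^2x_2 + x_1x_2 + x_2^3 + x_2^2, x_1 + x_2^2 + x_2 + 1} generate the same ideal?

Yes, the ideals are equal.

For a fixed monomial order, each ideal has a unique reduced Gröbner basis; comparing bases decides equality.
Buchberger on the first generating set:
f_1 = x_1^2x_2 + x_1x_2 + x_1 + x_2^3 + x_2 + 1, LT = x_1^2x_2.
f_2 = x_1 + x_2^2 + x_2 + 1, LT = x_1.

S(f_1,f_2): lcm = x_1^2x_2. S = x_1x_2^3 + x_1x_2^2 + x_1 + x_2^3 + x_2 + 1.
  reduce S modulo (f_1, f_2):
  remainder x_2^5 + x_2^3 ≠ 0; add g_3 = x_2^5 + x_2^3 to the basis.

The other S-polynomials (S(f_1,g_3), S(f_2,g_3)) all reduce to 0 modulo the current basis, so we have a Gröbner basis.
Inter-reduce: drop elements whose leading term is divisible by another's, tail-reduce, and make monic.
Reduced Gröbner basis: {x_1 + x_2^2 + x_2 + 1, x_2^5 + x_2^3}.

Buchberger on the second generating set:
h_1 = x_1^2x_2 + x_1x_2 + x_2^3 + x_2^2, LT = x_1^2x_2.
h_2 = x_1 + x_2^2 + x_2 + 1, LT = x_1.

S(h_1,h_2): lcm = x_1^2x_2. S = x_1x_2^3 + x_1x_2^2 + x_2^3 + x_2^2.
  reduce S modulo (h_1, h_2):
  remainder x_2^5 + x_2^3 ≠ 0; add k_3 = x_2^5 + x_2^3 to the basis.

The other S-polynomials (S(h_1,k_3), S(h_2,k_3)) all reduce to 0 modulo the current basis, so we have a Gröbner basis.
Inter-reduce: drop elements whose leading term is divisible by another's, tail-reduce, and make monic.
Reduced Gröbner basis: {x_1 + x_2^2 + x_2 + 1, x_2^5 + x_2^3}.

The two bases agree; hence the ideals are identical.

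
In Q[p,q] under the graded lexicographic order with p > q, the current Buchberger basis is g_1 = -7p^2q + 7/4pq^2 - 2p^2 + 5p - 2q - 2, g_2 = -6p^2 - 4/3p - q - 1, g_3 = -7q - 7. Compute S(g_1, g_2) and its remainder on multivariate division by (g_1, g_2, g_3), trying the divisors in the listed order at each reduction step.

lcm(LM(g_1), LM(g_2)) = p^2q.
S = (lcm/LT(g_1))·g_1 − (lcm/LT(g_2))·g_2 = -1/4pq^2 + 2/7p^2 - 2/9pq - 1/6q^2 - 5/7p + 5/42q + 2/7.
Reduce S modulo (g_1, g_2, g_3) in that order:
  leading term pq^2: subtract (1/28pq)·g_3 from -1/4pq^2 + 2/7p^2 - 2/9pq - 1/6q^2 - 5/7p + 5/42q + 2/7 → 2/7p^2 + 1/36pq - 1/6q^2 - 5/7p + 5/42q + 2/7
  leading term p^2: subtract (-1/21)·g_2 from 2/7p^2 + 1/36pq - 1/6q^2 - 5/7p + 5/42q + 2/7 → 1/36pq - 1/6q^2 - 7/9p + 1/14q + 5/21
  leading term pq: subtract (-1/252p)·g_3 from 1/36pq - 1/6q^2 - 7/9p + 1/14q + 5/21 → -1/6q^2 - 29/36p + 1/14q + 5/21
  leading term q^2: subtract (1/42q)·g_3 from -1/6q^2 - 29/36p + 1/14q + 5/21 → -29/36p + 5/21q + 5/21
  leading term p: no divisor's leading term divides it; move -29/36p to the remainder.
  leading term q: subtract (-5/147)·g_3 from 5/21q + 5/21 → 0
The remainder -29/36p is nonzero, so it would be added as the next basis element.
This is the inner loop of Buchberger's algorithm — each nonzero remainder becomes a new basis element.

S(g_1, g_2) = -1/4pq^2 + 2/7p^2 - 2/9pq - 1/6q^2 - 5/7p + 5/42q + 2/7; remainder on division = -29/36p.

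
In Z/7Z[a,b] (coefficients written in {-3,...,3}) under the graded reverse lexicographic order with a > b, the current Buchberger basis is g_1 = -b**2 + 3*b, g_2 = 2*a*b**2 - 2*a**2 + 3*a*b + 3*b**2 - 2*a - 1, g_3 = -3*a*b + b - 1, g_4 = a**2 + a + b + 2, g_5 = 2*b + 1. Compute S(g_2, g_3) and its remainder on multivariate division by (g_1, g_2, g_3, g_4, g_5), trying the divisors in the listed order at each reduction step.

S(g_2, g_3) = -a**2 - 2*a*b + 3*b**2 - a + 2*b + 3; remainder on division = 0.

lcm(LM(g_2), LM(g_3)) = a*b**2.
S = (lcm/LT(g_2))·g_2 − (lcm/LT(g_3))·g_3 = -a**2 - 2*a*b + 3*b**2 - a + 2*b + 3.
Reduce S modulo (g_1, g_2, g_3, g_4, g_5) in that order:
  leading term a**2: subtract (-1)·g_4 from -a**2 - 2*a*b + 3*b**2 - a + 2*b + 3 → -2*a*b + 3*b**2 + 3*b - 2
  leading term a*b: subtract (3)·g_3 from -2*a*b + 3*b**2 + 3*b - 2 → 3*b**2 + 1
  leading term b**2: subtract (-3)·g_1 from 3*b**2 + 1 → 2*b + 1
  leading term b: subtract (1)·g_5 from 2*b + 1 → 0
The remainder is 0, so this S-polynomial contributes no new basis element.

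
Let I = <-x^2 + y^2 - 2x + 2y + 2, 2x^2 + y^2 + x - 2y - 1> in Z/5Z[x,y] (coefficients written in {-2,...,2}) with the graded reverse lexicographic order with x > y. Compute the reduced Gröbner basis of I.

f_1 = -x^2 + y^2 - 2x + 2y + 2, LT = x^2.
f_2 = 2x^2 + y^2 + x - 2y - 1, LT = x^2.

S(f_1,f_2): lcm = x^2. S = y^2 - x - y + 1.
  leading term y^2: no divisor's leading term divides it; move y^2 to the remainder.
  leading term x: no divisor's leading term divides it; move -x to the remainder.
  leading term y: no divisor's leading term divides it; move -y to the remainder.
  leading term 1: no divisor's leading term divides it; move 1 to the remainder.
  remainder y^2 - x - y + 1 ≠ 0; add g_3 = y^2 - x - y + 1 to the basis.

S(f_1,g_3): leading monomials are coprime, so the S-polynomial reduces to 0 (Buchberger's first criterion).
S(f_2,g_3): leading monomials are coprime, so the S-polynomial reduces to 0 (Buchberger's first criterion).
Every S-polynomial of the final basis reduces to 0, so we have a Gröbner basis.
Inter-reduce: drop elements whose leading term is divisible by another's, tail-reduce, and make monic.

G = {x^2 + x + 2y - 1, y^2 - x - y + 1}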